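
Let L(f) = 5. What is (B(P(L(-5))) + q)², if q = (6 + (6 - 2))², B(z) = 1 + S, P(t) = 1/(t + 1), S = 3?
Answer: 10816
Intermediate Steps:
P(t) = 1/(1 + t)
B(z) = 4 (B(z) = 1 + 3 = 4)
q = 100 (q = (6 + 4)² = 10² = 100)
(B(P(L(-5))) + q)² = (4 + 100)² = 104² = 10816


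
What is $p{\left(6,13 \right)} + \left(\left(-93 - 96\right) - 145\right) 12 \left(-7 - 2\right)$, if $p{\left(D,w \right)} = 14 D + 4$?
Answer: $36160$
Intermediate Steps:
$p{\left(D,w \right)} = 4 + 14 D$
$p{\left(6,13 \right)} + \left(\left(-93 - 96\right) - 145\right) 12 \left(-7 - 2\right) = \left(4 + 14 \cdot 6\right) + \left(\left(-93 - 96\right) - 145\right) 12 \left(-7 - 2\right) = \left(4 + 84\right) + \left(-189 - 145\right) 12 \left(-9\right) = 88 - -36072 = 88 + 36072 = 36160$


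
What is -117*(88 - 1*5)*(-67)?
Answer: 650637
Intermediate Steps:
-117*(88 - 1*5)*(-67) = -117*(88 - 5)*(-67) = -117*83*(-67) = -9711*(-67) = 650637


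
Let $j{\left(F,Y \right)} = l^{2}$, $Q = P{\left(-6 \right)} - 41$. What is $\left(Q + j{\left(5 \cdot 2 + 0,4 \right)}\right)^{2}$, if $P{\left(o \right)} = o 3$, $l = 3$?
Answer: $2500$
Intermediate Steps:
$P{\left(o \right)} = 3 o$
$Q = -59$ ($Q = 3 \left(-6\right) - 41 = -18 - 41 = -59$)
$j{\left(F,Y \right)} = 9$ ($j{\left(F,Y \right)} = 3^{2} = 9$)
$\left(Q + j{\left(5 \cdot 2 + 0,4 \right)}\right)^{2} = \left(-59 + 9\right)^{2} = \left(-50\right)^{2} = 2500$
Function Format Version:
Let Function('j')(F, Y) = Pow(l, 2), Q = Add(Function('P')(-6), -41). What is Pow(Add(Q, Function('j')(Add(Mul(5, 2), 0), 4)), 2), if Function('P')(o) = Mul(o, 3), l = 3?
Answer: 2500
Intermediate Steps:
Function('P')(o) = Mul(3, o)
Q = -59 (Q = Add(Mul(3, -6), -41) = Add(-18, -41) = -59)
Function('j')(F, Y) = 9 (Function('j')(F, Y) = Pow(3, 2) = 9)
Pow(Add(Q, Function('j')(Add(Mul(5, 2), 0), 4)), 2) = Pow(Add(-59, 9), 2) = Pow(-50, 2) = 2500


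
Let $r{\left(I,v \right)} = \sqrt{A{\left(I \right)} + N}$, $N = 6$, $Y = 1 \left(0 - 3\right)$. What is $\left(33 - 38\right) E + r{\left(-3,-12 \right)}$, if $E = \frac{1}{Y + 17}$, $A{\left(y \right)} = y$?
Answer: $- \frac{5}{14} + \sqrt{3} \approx 1.3749$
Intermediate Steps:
$Y = -3$ ($Y = 1 \left(-3\right) = -3$)
$E = \frac{1}{14}$ ($E = \frac{1}{-3 + 17} = \frac{1}{14} \approx 0.071429$)
$r{\left(I,v \right)} = \sqrt{6 + I}$ ($r{\left(I,v \right)} = \sqrt{I + 6} = \sqrt{6 + I}$)
$\left(33 - 38\right) E + r{\left(-3,-12 \right)} = \left(33 - 38\right) \frac{1}{14} + \sqrt{6 - 3} = \left(33 - 38\right) \frac{1}{14} + \sqrt{3} = \left(-5\right) \frac{1}{14} + \sqrt{3} = - \frac{5}{14} + \sqrt{3}$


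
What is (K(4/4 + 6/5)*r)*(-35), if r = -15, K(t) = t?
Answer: 1155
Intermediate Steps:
(K(4/4 + 6/5)*r)*(-35) = ((4/4 + 6/5)*(-15))*(-35) = ((4*(¼) + 6*(⅕))*(-15))*(-35) = ((1 + 6/5)*(-15))*(-35) = ((11/5)*(-15))*(-35) = -33*(-35) = 1155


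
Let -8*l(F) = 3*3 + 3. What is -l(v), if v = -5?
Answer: 3/2 ≈ 1.5000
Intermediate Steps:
l(F) = -3/2 (l(F) = -(3*3 + 3)/8 = -(9 + 3)/8 = -⅛*12 = -3/2)
-l(v) = -1*(-3/2) = 3/2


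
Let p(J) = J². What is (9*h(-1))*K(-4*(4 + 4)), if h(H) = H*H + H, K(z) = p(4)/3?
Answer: 0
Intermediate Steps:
K(z) = 16/3 (K(z) = 4²/3 = 16*(⅓) = 16/3)
h(H) = H + H² (h(H) = H² + H = H + H²)
(9*h(-1))*K(-4*(4 + 4)) = (9*(-(1 - 1)))*(16/3) = (9*(-1*0))*(16/3) = (9*0)*(16/3) = 0*(16/3) = 0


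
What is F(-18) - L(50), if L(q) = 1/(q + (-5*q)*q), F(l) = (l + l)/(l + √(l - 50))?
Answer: 1008499/610050 + 9*I*√17/49 ≈ 1.6531 + 0.75731*I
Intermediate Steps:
F(l) = 2*l/(l + √(-50 + l)) (F(l) = (2*l)/(l + √(-50 + l)) = 2*l/(l + √(-50 + l)))
L(q) = 1/(q - 5*q²)
F(-18) - L(50) = 2*(-18)/(-18 + √(-50 - 18)) - (-1)/(50*(-1 + 5*50)) = 2*(-18)/(-18 + √(-68)) - (-1)/(50*(-1 + 250)) = 2*(-18)/(-18 + 2*I*√17) - (-1)/(50*249) = -36/(-18 + 2*I*√17) - (-1)/(50*249) = -36/(-18 + 2*I*√17) - 1*(-1/12450) = -36/(-18 + 2*I*√17) + 1/12450 = 1/12450 - 36/(-18 + 2*I*√17)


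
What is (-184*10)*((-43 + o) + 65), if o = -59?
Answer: 68080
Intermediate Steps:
(-184*10)*((-43 + o) + 65) = (-184*10)*((-43 - 59) + 65) = -1840*(-102 + 65) = -1840*(-37) = 68080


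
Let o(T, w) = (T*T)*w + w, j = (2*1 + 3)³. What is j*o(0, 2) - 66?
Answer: 184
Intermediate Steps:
j = 125 (j = (2 + 3)³ = 5³ = 125)
o(T, w) = w + w*T² (o(T, w) = T²*w + w = w*T² + w = w + w*T²)
j*o(0, 2) - 66 = 125*(2*(1 + 0²)) - 66 = 125*(2*(1 + 0)) - 66 = 125*(2*1) - 66 = 125*2 - 66 = 250 - 66 = 184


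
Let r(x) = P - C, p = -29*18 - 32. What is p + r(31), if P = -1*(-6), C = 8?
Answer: -556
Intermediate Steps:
p = -554 (p = -522 - 32 = -554)
P = 6
r(x) = -2 (r(x) = 6 - 1*8 = 6 - 8 = -2)
p + r(31) = -554 - 2 = -556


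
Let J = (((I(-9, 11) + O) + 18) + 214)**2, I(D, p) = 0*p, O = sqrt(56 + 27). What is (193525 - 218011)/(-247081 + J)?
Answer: 1182514641/9324581177 + 2840376*sqrt(83)/9324581177 ≈ 0.12959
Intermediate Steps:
O = sqrt(83) ≈ 9.1104
I(D, p) = 0
J = (232 + sqrt(83))**2 (J = (((0 + sqrt(83)) + 18) + 214)**2 = ((sqrt(83) + 18) + 214)**2 = ((18 + sqrt(83)) + 214)**2 = (232 + sqrt(83))**2 ≈ 58134.)
(193525 - 218011)/(-247081 + J) = (193525 - 218011)/(-247081 + (232 + sqrt(83))**2) = -24486/(-247081 + (232 + sqrt(83))**2)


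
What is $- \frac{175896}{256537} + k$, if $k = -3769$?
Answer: $- \frac{967063849}{256537} \approx -3769.7$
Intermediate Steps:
$- \frac{175896}{256537} + k = - \frac{175896}{256537} - 3769 = - \frac{967063849}{256537}$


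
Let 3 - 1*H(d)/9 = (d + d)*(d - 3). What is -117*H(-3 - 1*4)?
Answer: 144261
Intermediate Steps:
H(d) = 27 - 18*d*(-3 + d) (H(d) = 27 - 9*(d + d)*(d - 3) = 27 - 9*2*d*(-3 + d) = 27 - 18*d*(-3 + d))
-117*H(-3 - 1*4) = -117*(27 - 18*(-3 - 1*4)² + 54*(-3 - 1*4)) = -117*(27 - 18*(-3 - 4)² + 54*(-3 - 4)) = -117*(27 - 18*(-7)² + 54*(-7)) = -117*(27 - 18*49 - 378) = -117*(27 - 882 - 378) = -117*(-1233) = 144261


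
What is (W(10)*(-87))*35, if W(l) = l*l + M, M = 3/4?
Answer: -1227135/4 ≈ -3.0678e+5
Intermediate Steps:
M = 3/4 (M = 3*(1/4) = 3/4 ≈ 0.75000)
W(l) = 3/4 + l**2 (W(l) = l*l + 3/4 = l**2 + 3/4 = 3/4 + l**2)
(W(10)*(-87))*35 = ((3/4 + 10**2)*(-87))*35 = ((3/4 + 100)*(-87))*35 = ((403/4)*(-87))*35 = -35061/4*35 = -1227135/4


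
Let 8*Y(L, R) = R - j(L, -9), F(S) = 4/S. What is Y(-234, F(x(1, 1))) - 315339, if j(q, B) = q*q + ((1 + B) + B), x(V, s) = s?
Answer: -2577447/8 ≈ -3.2218e+5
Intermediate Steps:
j(q, B) = 1 + q² + 2*B (j(q, B) = q² + (1 + 2*B) = 1 + q² + 2*B)
Y(L, R) = 17/8 - L²/8 + R/8 (Y(L, R) = (R - (1 + L² + 2*(-9)))/8 = (R - (1 + L² - 18))/8 = (R - (-17 + L²))/8 = (R + (17 - L²))/8 = (17 + R - L²)/8 = 17/8 - L²/8 + R/8)
Y(-234, F(x(1, 1))) - 315339 = (17/8 - ⅛*(-234)² + (4/1)/8) - 315339 = (17/8 - ⅛*54756 + (4*1)/8) - 315339 = (17/8 - 13689/2 + (⅛)*4) - 315339 = (17/8 - 13689/2 + ½) - 315339 = -54735/8 - 315339 = -2577447/8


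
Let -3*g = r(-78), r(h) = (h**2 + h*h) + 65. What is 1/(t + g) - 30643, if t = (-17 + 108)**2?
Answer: -386408227/12610 ≈ -30643.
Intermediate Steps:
t = 8281 (t = 91**2 = 8281)
r(h) = 65 + 2*h**2 (r(h) = (h**2 + h**2) + 65 = 2*h**2 + 65 = 65 + 2*h**2)
g = -12233/3 (g = -(65 + 2*(-78)**2)/3 = -(65 + 2*6084)/3 = -(65 + 12168)/3 = -1/3*12233 = -12233/3 ≈ -4077.7)
1/(t + g) - 30643 = 1/(8281 - 12233/3) - 30643 = 1/(12610/3) - 30643 = 3/12610 - 30643 = -386408227/12610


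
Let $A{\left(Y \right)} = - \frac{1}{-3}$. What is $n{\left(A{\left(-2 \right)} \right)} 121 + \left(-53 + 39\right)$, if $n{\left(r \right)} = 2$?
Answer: $228$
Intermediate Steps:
$A{\left(Y \right)} = \frac{1}{3}$ ($A{\left(Y \right)} = \left(-1\right) \left(- \frac{1}{3}\right) = \frac{1}{3}$)
$n{\left(A{\left(-2 \right)} \right)} 121 + \left(-53 + 39\right) = 2 \cdot 121 + \left(-53 + 39\right) = 242 - 14 = 228$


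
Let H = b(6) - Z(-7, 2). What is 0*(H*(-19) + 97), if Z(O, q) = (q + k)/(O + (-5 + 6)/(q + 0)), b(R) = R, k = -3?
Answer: 0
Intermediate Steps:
Z(O, q) = (-3 + q)/(O + 1/q) (Z(O, q) = (q - 3)/(O + (-5 + 6)/(q + 0)) = (-3 + q)/(O + 1/q))
H = 76/13 (H = 6 - 2*(-3 + 2)/(1 - 7*2) = 6 - 2*(-1)/(1 - 14) = 6 - 2*(-1)/(-13) = 6 - 2*(-1)*(-1)/13 = 6 - 1*2/13 = 6 - 2/13 = 76/13 ≈ 5.8462)
0*(H*(-19) + 97) = 0*((76/13)*(-19) + 97) = 0*(-1444/13 + 97) = 0*(-183/13) = 0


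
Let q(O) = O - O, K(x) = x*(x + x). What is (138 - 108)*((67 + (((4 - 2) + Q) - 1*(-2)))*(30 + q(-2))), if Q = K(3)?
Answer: 80100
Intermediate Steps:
K(x) = 2*x**2 (K(x) = x*(2*x) = 2*x**2)
Q = 18 (Q = 2*3**2 = 2*9 = 18)
q(O) = 0
(138 - 108)*((67 + (((4 - 2) + Q) - 1*(-2)))*(30 + q(-2))) = (138 - 108)*((67 + (((4 - 2) + 18) - 1*(-2)))*(30 + 0)) = 30*((67 + ((2 + 18) + 2))*30) = 30*((67 + (20 + 2))*30) = 30*((67 + 22)*30) = 30*(89*30) = 30*2670 = 80100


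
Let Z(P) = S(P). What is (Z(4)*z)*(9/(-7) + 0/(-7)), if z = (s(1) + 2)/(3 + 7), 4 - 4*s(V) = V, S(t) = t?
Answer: -99/70 ≈ -1.4143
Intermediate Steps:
s(V) = 1 - V/4
Z(P) = P
z = 11/40 (z = ((1 - 1/4*1) + 2)/(3 + 7) = ((1 - 1/4) + 2)/10 = (3/4 + 2)*(1/10) = (11/4)*(1/10) = 11/40 ≈ 0.27500)
(Z(4)*z)*(9/(-7) + 0/(-7)) = (4*(11/40))*(9/(-7) + 0/(-7)) = 11*(9*(-1/7) + 0*(-1/7))/10 = 11*(-9/7 + 0)/10 = (11/10)*(-9/7) = -99/70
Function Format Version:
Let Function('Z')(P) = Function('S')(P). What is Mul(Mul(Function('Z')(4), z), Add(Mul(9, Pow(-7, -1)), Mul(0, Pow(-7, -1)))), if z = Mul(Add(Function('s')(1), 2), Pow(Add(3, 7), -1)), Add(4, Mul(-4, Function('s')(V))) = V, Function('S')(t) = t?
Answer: Rational(-99, 70) ≈ -1.4143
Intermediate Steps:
Function('s')(V) = Add(1, Mul(Rational(-1, 4), V))
Function('Z')(P) = P
z = Rational(11, 40) (z = Mul(Add(Add(1, Mul(Rational(-1, 4), 1)), 2), Pow(Add(3, 7), -1)) = Mul(Add(Add(1, Rational(-1, 4)), 2), Pow(10, -1)) = Mul(Add(Rational(3, 4), 2), Rational(1, 10)) = Mul(Rational(11, 4), Rational(1, 10)) = Rational(11, 40) ≈ 0.27500)
Mul(Mul(Function('Z')(4), z), Add(Mul(9, Pow(-7, -1)), Mul(0, Pow(-7, -1)))) = Mul(Mul(4, Rational(11, 40)), Add(Mul(9, Pow(-7, -1)), Mul(0, Pow(-7, -1)))) = Mul(Rational(11, 10), Add(Mul(9, Rational(-1, 7)), Mul(0, Rational(-1, 7)))) = Mul(Rational(11, 10), Add(Rational(-9, 7), 0)) = Mul(Rational(11, 10), Rational(-9, 7)) = Rational(-99, 70)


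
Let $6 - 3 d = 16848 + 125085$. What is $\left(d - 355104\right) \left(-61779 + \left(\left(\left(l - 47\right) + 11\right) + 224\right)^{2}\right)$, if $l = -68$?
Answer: $19065925527$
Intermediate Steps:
$d = -47309$ ($d = 2 - \frac{16848 + 125085}{3} = 2 - 47311 = -47309$)
$\left(d - 355104\right) \left(-61779 + \left(\left(\left(l - 47\right) + 11\right) + 224\right)^{2}\right) = \left(-47309 - 355104\right) \left(-61779 + \left(\left(\left(-68 - 47\right) + 11\right) + 224\right)^{2}\right) = - 402413 \left(-61779 + \left(\left(-115 + 11\right) + 224\right)^{2}\right) = - 402413 \left(-61779 + \left(-104 + 224\right)^{2}\right) = - 402413 \left(-61779 + 120^{2}\right) = - 402413 \left(-61779 + 14400\right) = \left(-402413\right) \left(-47379\right) = 19065925527$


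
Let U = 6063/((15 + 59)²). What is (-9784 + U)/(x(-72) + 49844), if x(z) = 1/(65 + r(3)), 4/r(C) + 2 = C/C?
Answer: -3267838381/16649695860 ≈ -0.19627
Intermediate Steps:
r(C) = -4 (r(C) = 4/(-2 + C/C) = 4/(-2 + 1) = 4/(-1) = 4*(-1) = -4)
U = 6063/5476 (U = 6063/(74²) = 6063/5476 ≈ 1.1072)
x(z) = 1/61 (x(z) = 1/(65 - 4) = 1/61)
(-9784 + U)/(x(-72) + 49844) = (-9784 + 6063/5476)/(1/61 + 49844) = -53571121/(5476*3040485/61) = -53571121/5476*61/3040485 = -3267838381/16649695860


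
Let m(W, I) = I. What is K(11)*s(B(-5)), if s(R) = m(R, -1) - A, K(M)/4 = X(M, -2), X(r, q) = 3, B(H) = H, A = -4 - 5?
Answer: 96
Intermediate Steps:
A = -9
K(M) = 12 (K(M) = 4*3 = 12)
s(R) = 8 (s(R) = -1 - 1*(-9) = -1 + 9 = 8)
K(11)*s(B(-5)) = 12*8 = 96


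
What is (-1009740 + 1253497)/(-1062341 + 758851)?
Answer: -243757/303490 ≈ -0.80318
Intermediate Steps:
(-1009740 + 1253497)/(-1062341 + 758851) = 243757/(-303490) = 243757*(-1/303490) = -243757/303490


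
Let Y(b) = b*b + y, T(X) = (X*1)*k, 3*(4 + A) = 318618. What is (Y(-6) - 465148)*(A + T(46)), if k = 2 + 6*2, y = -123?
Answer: -49708498810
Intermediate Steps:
A = 106202 (A = -4 + (1/3)*318618 = -4 + 106206 = 106202)
k = 14 (k = 2 + 12 = 14)
T(X) = 14*X (T(X) = (X*1)*14 = X*14 = 14*X)
Y(b) = -123 + b**2 (Y(b) = b*b - 123 = b**2 - 123 = -123 + b**2)
(Y(-6) - 465148)*(A + T(46)) = ((-123 + (-6)**2) - 465148)*(106202 + 14*46) = ((-123 + 36) - 465148)*(106202 + 644) = (-87 - 465148)*106846 = -465235*106846 = -49708498810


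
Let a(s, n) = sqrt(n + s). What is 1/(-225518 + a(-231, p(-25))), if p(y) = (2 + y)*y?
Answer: -112759/25429183990 - sqrt(86)/25429183990 ≈ -4.4346e-6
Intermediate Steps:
p(y) = y*(2 + y)
1/(-225518 + a(-231, p(-25))) = 1/(-225518 + sqrt(-25*(2 - 25) - 231)) = 1/(-225518 + sqrt(-25*(-23) - 231)) = 1/(-225518 + sqrt(575 - 231)) = 1/(-225518 + sqrt(344)) = 1/(-225518 + 2*sqrt(86))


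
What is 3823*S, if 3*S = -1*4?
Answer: -15292/3 ≈ -5097.3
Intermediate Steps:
S = -4/3 (S = (-1*4)/3 = (⅓)*(-4) = -4/3 ≈ -1.3333)
3823*S = 3823*(-4/3) = -15292/3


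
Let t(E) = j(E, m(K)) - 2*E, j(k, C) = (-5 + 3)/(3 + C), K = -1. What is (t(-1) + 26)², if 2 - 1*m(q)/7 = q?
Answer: 112225/144 ≈ 779.34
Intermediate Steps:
m(q) = 14 - 7*q
j(k, C) = -2/(3 + C)
t(E) = -1/12 - 2*E (t(E) = -2/(3 + (14 - 7*(-1))) - 2*E = -2/(3 + (14 + 7)) - 2*E = -2/(3 + 21) - 2*E = -2/24 - 2*E = -2*1/24 - 2*E = -1/12 - 2*E)
(t(-1) + 26)² = ((-1/12 - 2*(-1)) + 26)² = ((-1/12 + 2) + 26)² = (23/12 + 26)² = (335/12)² = 112225/144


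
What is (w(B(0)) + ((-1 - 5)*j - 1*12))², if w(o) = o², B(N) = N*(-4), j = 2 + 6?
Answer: 3600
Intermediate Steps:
j = 8
B(N) = -4*N
(w(B(0)) + ((-1 - 5)*j - 1*12))² = ((-4*0)² + ((-1 - 5)*8 - 1*12))² = (0² + (-6*8 - 12))² = (0 + (-48 - 12))² = (0 - 60)² = (-60)² = 3600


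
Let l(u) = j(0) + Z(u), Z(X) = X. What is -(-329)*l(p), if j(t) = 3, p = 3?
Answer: 1974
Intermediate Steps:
l(u) = 3 + u
-(-329)*l(p) = -(-329)*(3 + 3) = -(-329)*6 = -1*(-1974) = 1974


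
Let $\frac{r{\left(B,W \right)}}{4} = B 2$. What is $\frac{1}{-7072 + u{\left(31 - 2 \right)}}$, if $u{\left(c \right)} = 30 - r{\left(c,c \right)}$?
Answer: $- \frac{1}{7274} \approx -0.00013748$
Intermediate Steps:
$r{\left(B,W \right)} = 8 B$ ($r{\left(B,W \right)} = 4 B 2 = 4 \cdot 2 B = 8 B$)
$u{\left(c \right)} = 30 - 8 c$
$\frac{1}{-7072 + u{\left(31 - 2 \right)}} = \frac{1}{-7072 + \left(30 - 8 \left(31 - 2\right)\right)} = \frac{1}{-7072 + \left(30 - 232\right)} = \frac{1}{-7072 - 202} = \frac{1}{-7274} = - \frac{1}{7274}$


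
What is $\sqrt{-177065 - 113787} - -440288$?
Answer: $440288 + 2 i \sqrt{72713} \approx 4.4029 \cdot 10^{5} + 539.31 i$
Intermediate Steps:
$\sqrt{-177065 - 113787} - -440288 = \sqrt{-290852} + 440288 = 2 i \sqrt{72713} + 440288 = 440288 + 2 i \sqrt{72713}$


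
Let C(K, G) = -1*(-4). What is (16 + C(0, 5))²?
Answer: 400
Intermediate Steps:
C(K, G) = 4
(16 + C(0, 5))² = (16 + 4)² = 20² = 400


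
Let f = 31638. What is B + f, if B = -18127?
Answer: 13511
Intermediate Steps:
B + f = -18127 + 31638 = 13511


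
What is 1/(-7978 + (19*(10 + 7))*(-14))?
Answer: -1/12500 ≈ -8.0000e-5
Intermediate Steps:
1/(-7978 + (19*(10 + 7))*(-14)) = 1/(-7978 + (19*17)*(-14)) = 1/(-7978 + 323*(-14)) = 1/(-7978 - 4522) = 1/(-12500) = -1/12500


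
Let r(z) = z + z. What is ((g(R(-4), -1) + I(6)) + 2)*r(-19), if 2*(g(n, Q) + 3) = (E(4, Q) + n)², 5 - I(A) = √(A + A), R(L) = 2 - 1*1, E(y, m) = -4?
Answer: -323 + 76*√3 ≈ -191.36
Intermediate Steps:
R(L) = 1 (R(L) = 2 - 1 = 1)
I(A) = 5 - √2*√A (I(A) = 5 - √(A + A) = 5 - √(2*A) = 5 - √2*√A)
g(n, Q) = -3 + (-4 + n)²/2
r(z) = 2*z
((g(R(-4), -1) + I(6)) + 2)*r(-19) = (((-3 + (-4 + 1)²/2) + (5 - √2*√6)) + 2)*(2*(-19)) = (((-3 + (½)*(-3)²) + (5 - 2*√3)) + 2)*(-38) = (((-3 + (½)*9) + (5 - 2*√3)) + 2)*(-38) = (((-3 + 9/2) + (5 - 2*√3)) + 2)*(-38) = ((3/2 + (5 - 2*√3)) + 2)*(-38) = ((13/2 - 2*√3) + 2)*(-38) = (17/2 - 2*√3)*(-38) = -323 + 76*√3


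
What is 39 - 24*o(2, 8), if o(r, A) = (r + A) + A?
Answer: -393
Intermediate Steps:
o(r, A) = r + 2*A (o(r, A) = (A + r) + A = r + 2*A)
39 - 24*o(2, 8) = 39 - 24*(2 + 2*8) = 39 - 24*(2 + 16) = 39 - 24*18 = 39 - 432 = -393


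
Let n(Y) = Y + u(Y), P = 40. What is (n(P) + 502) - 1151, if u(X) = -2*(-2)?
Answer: -605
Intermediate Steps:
u(X) = 4
n(Y) = 4 + Y (n(Y) = Y + 4 = 4 + Y)
(n(P) + 502) - 1151 = ((4 + 40) + 502) - 1151 = (44 + 502) - 1151 = 546 - 1151 = -605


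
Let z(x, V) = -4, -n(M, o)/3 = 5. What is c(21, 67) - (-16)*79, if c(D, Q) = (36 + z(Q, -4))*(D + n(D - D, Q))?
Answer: 1456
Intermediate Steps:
n(M, o) = -15 (n(M, o) = -3*5 = -15)
c(D, Q) = -480 + 32*D (c(D, Q) = (36 - 4)*(D - 15) = 32*(-15 + D) = -480 + 32*D)
c(21, 67) - (-16)*79 = (-480 + 32*21) - (-16)*79 = (-480 + 672) - 1*(-1264) = 192 + 1264 = 1456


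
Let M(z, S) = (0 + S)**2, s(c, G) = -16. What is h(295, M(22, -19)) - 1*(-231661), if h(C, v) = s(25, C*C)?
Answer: 231645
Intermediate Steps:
M(z, S) = S**2
h(C, v) = -16
h(295, M(22, -19)) - 1*(-231661) = -16 - 1*(-231661) = -16 + 231661 = 231645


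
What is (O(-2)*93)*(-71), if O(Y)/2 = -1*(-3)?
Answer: -39618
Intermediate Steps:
O(Y) = 6 (O(Y) = 2*(-1*(-3)) = 2*3 = 6)
(O(-2)*93)*(-71) = (6*93)*(-71) = 558*(-71) = -39618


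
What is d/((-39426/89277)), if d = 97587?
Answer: -2904091533/13142 ≈ -2.2098e+5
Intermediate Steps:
d/((-39426/89277)) = 97587/((-39426/89277)) = 97587/((-39426*1/89277)) = 97587/(-13142/29759) = 97587*(-29759/13142) = -2904091533/13142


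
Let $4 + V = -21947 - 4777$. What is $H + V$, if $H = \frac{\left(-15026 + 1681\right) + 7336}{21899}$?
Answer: $- \frac{585322481}{21899} \approx -26728.0$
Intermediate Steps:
$V = -26728$ ($V = -4 - 26724 = -26728$)
$H = - \frac{6009}{21899}$ ($H = \left(-13345 + 7336\right) \frac{1}{21899} = \left(-6009\right) \frac{1}{21899} = - \frac{6009}{21899} \approx -0.2744$)
$H + V = - \frac{6009}{21899} - 26728 = - \frac{585322481}{21899}$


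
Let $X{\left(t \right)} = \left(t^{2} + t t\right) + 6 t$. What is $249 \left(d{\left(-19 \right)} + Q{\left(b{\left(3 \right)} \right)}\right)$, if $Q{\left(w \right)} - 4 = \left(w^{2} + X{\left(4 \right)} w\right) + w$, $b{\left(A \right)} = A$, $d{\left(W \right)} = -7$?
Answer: $44073$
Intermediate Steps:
$X{\left(t \right)} = 2 t^{2} + 6 t$ ($X{\left(t \right)} = \left(t^{2} + t^{2}\right) + 6 t = 2 t^{2} + 6 t$)
$Q{\left(w \right)} = 4 + w^{2} + 57 w$ ($Q{\left(w \right)} = 4 + \left(\left(w^{2} + 2 \cdot 4 \left(3 + 4\right) w\right) + w\right) = 4 + \left(\left(w^{2} + 2 \cdot 4 \cdot 7 w\right) + w\right) = 4 + \left(\left(w^{2} + 56 w\right) + w\right) = 4 + \left(w^{2} + 57 w\right) = 4 + w^{2} + 57 w$)
$249 \left(d{\left(-19 \right)} + Q{\left(b{\left(3 \right)} \right)}\right) = 249 \left(-7 + \left(4 + 3^{2} + 57 \cdot 3\right)\right) = 249 \left(-7 + \left(4 + 9 + 171\right)\right) = 249 \left(-7 + 184\right) = 249 \cdot 177 = 44073$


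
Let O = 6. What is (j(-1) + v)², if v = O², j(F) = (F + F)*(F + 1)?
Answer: 1296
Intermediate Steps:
j(F) = 2*F*(1 + F) (j(F) = (2*F)*(1 + F) = 2*F*(1 + F))
v = 36 (v = 6² = 36)
(j(-1) + v)² = (2*(-1)*(1 - 1) + 36)² = (2*(-1)*0 + 36)² = (0 + 36)² = 36² = 1296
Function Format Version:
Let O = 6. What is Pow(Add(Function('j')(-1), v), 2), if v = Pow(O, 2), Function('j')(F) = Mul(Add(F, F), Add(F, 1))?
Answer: 1296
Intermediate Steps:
Function('j')(F) = Mul(2, F, Add(1, F)) (Function('j')(F) = Mul(Mul(2, F), Add(1, F)) = Mul(2, F, Add(1, F)))
v = 36 (v = Pow(6, 2) = 36)
Pow(Add(Function('j')(-1), v), 2) = Pow(Add(Mul(2, -1, Add(1, -1)), 36), 2) = Pow(Add(Mul(2, -1, 0), 36), 2) = Pow(Add(0, 36), 2) = Pow(36, 2) = 1296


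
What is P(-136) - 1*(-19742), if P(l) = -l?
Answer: 19878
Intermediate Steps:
P(-136) - 1*(-19742) = -1*(-136) - 1*(-19742) = 136 + 19742 = 19878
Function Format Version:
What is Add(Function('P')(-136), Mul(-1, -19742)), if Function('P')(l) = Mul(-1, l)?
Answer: 19878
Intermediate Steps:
Add(Function('P')(-136), Mul(-1, -19742)) = Add(Mul(-1, -136), Mul(-1, -19742)) = Add(136, 19742) = 19878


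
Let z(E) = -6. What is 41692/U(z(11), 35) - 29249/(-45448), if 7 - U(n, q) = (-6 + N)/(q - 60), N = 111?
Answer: 169209429/45448 ≈ 3723.1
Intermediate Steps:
U(n, q) = 7 - 105/(-60 + q) (U(n, q) = 7 - (-6 + 111)/(q - 60) = 7 - 105/(-60 + q))
41692/U(z(11), 35) - 29249/(-45448) = 41692/((7*(-75 + 35)/(-60 + 35))) - 29249/(-45448) = 41692/((7*(-40)/(-25))) - 29249*(-1/45448) = 41692/((7*(-1/25)*(-40))) + 29249/45448 = 41692/(56/5) + 29249/45448 = 41692*(5/56) + 29249/45448 = 7445/2 + 29249/45448 = 169209429/45448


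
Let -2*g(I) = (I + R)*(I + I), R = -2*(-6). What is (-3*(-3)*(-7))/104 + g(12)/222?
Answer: -7323/3848 ≈ -1.9031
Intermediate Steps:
R = 12
g(I) = -I*(12 + I) (g(I) = -(I + 12)*(I + I)/2 = -(12 + I)*2*I/2 = -I*(12 + I))
(-3*(-3)*(-7))/104 + g(12)/222 = (-3*(-3)*(-7))/104 - 1*12*(12 + 12)/222 = (9*(-7))*(1/104) - 1*12*24*(1/222) = -63*1/104 - 288*1/222 = -63/104 - 48/37 = -7323/3848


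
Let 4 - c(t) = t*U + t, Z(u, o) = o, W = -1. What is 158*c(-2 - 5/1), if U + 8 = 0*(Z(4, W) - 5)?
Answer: -7110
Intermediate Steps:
U = -8 (U = -8 + 0*(-1 - 5) = -8 + 0*(-6) = -8 + 0 = -8)
c(t) = 4 + 7*t (c(t) = 4 - (t*(-8) + t) = 4 - (-8*t + t) = 4 - (-7)*t = 4 + 7*t)
158*c(-2 - 5/1) = 158*(4 + 7*(-2 - 5/1)) = 158*(4 + 7*(-2 - 5)) = 158*(4 + 7*(-7)) = 158*(4 - 49) = 158*(-45) = -7110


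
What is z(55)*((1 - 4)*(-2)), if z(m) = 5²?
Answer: 150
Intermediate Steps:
z(m) = 25
z(55)*((1 - 4)*(-2)) = 25*((1 - 4)*(-2)) = 25*(-3*(-2)) = 25*6 = 150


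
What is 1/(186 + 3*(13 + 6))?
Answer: 1/243 ≈ 0.0041152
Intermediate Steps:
1/(186 + 3*(13 + 6)) = 1/(186 + 3*19) = 1/(186 + 57) = 1/243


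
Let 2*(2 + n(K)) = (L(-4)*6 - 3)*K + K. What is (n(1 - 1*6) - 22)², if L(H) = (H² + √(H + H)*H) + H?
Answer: 10801 - 47760*I*√2 ≈ 10801.0 - 67543.0*I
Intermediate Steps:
L(H) = H + H² + √2*H^(3/2) (L(H) = (H² + √(2*H)*H) + H = (H² + (√2*√H)*H) + H = (H² + √2*H^(3/2)) + H = H + H² + √2*H^(3/2))
n(K) = -2 + K/2 + K*(69 - 48*I*√2)/2 (n(K) = -2 + (((-4 + (-4)² + √2*(-4)^(3/2))*6 - 3)*K + K)/2 = -2 + (((-4 + 16 + √2*(-8*I))*6 - 3)*K + K)/2 = -2 + (((-4 + 16 - 8*I*√2)*6 - 3)*K + K)/2 = -2 + (((12 - 8*I*√2)*6 - 3)*K + K)/2 = -2 + (((72 - 48*I*√2) - 3)*K + K)/2 = -2 + ((69 - 48*I*√2)*K + K)/2 = -2 + (K*(69 - 48*I*√2) + K)/2 = -2 + (K + K*(69 - 48*I*√2))/2 = -2 + (K/2 + K*(69 - 48*I*√2)/2) = -2 + K/2 + K*(69 - 48*I*√2)/2)
(n(1 - 1*6) - 22)² = ((-2 + 35*(1 - 1*6) - 24*I*(1 - 1*6)*√2) - 22)² = ((-2 + 35*(1 - 6) - 24*I*(1 - 6)*√2) - 22)² = ((-2 + 35*(-5) - 24*I*(-5)*√2) - 22)² = ((-2 - 175 + 120*I*√2) - 22)² = ((-177 + 120*I*√2) - 22)² = (-199 + 120*I*√2)²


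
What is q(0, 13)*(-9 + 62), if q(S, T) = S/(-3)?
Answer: 0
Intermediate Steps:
q(S, T) = -S/3 (q(S, T) = S*(-⅓) = -S/3)
q(0, 13)*(-9 + 62) = (-⅓*0)*(-9 + 62) = 0*53 = 0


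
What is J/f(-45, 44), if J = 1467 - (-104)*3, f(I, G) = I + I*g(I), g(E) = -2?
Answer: 593/15 ≈ 39.533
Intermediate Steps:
f(I, G) = -I (f(I, G) = I + I*(-2) = I - 2*I = -I)
J = 1779 (J = 1467 - 1*(-312) = 1467 + 312 = 1779)
J/f(-45, 44) = 1779/((-1*(-45))) = 1779/45 = 1779*(1/45) = 593/15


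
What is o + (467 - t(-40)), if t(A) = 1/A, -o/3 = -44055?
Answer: 5305281/40 ≈ 1.3263e+5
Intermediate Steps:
o = 132165 (o = -3*(-44055) = 132165)
o + (467 - t(-40)) = 132165 + (467 - 1/(-40)) = 132165 + (467 - 1*(-1/40)) = 132165 + (467 + 1/40) = 132165 + 18681/40 = 5305281/40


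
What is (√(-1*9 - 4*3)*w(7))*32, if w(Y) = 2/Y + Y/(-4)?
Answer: -328*I*√21/7 ≈ -214.73*I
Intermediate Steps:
w(Y) = 2/Y - Y/4 (w(Y) = 2/Y + Y*(-¼) = 2/Y - Y/4)
(√(-1*9 - 4*3)*w(7))*32 = (√(-1*9 - 4*3)*(2/7 - ¼*7))*32 = (√(-9 - 12)*(2*(⅐) - 7/4))*32 = (√(-21)*(2/7 - 7/4))*32 = ((I*√21)*(-41/28))*32 = -41*I*√21/28*32 = -328*I*√21/7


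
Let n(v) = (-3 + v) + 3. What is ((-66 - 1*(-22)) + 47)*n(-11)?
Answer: -33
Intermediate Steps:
n(v) = v
((-66 - 1*(-22)) + 47)*n(-11) = ((-66 - 1*(-22)) + 47)*(-11) = ((-66 + 22) + 47)*(-11) = (-44 + 47)*(-11) = 3*(-11) = -33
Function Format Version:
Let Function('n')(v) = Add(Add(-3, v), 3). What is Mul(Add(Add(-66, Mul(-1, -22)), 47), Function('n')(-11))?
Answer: -33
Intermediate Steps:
Function('n')(v) = v
Mul(Add(Add(-66, Mul(-1, -22)), 47), Function('n')(-11)) = Mul(Add(Add(-66, Mul(-1, -22)), 47), -11) = Mul(Add(Add(-66, 22), 47), -11) = Mul(Add(-44, 47), -11) = Mul(3, -11) = -33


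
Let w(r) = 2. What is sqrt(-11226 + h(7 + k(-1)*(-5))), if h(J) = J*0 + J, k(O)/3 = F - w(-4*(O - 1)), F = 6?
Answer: I*sqrt(11279) ≈ 106.2*I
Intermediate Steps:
k(O) = 12 (k(O) = 3*(6 - 1*2) = 3*(6 - 2) = 3*4 = 12)
h(J) = J (h(J) = 0 + J = J)
sqrt(-11226 + h(7 + k(-1)*(-5))) = sqrt(-11226 + (7 + 12*(-5))) = sqrt(-11226 + (7 - 60)) = sqrt(-11226 - 53) = sqrt(-11279) = I*sqrt(11279)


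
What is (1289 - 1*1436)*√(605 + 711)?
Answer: -294*√329 ≈ -5332.7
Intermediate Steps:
(1289 - 1*1436)*√(605 + 711) = (1289 - 1436)*√1316 = -294*√329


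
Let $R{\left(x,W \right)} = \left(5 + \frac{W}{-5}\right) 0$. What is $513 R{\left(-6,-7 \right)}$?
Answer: $0$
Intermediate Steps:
$R{\left(x,W \right)} = 0$ ($R{\left(x,W \right)} = \left(5 + W \left(- \frac{1}{5}\right)\right) 0 = \left(5 - \frac{W}{5}\right) 0 = 0$)
$513 R{\left(-6,-7 \right)} = 513 \cdot 0 = 0$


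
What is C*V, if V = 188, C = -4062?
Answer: -763656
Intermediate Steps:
C*V = -4062*188 = -763656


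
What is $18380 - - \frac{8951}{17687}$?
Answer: $\frac{325096011}{17687} \approx 18381.0$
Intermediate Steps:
$18380 - - \frac{8951}{17687} = 18380 + \frac{8951}{17687} = \frac{325096011}{17687}$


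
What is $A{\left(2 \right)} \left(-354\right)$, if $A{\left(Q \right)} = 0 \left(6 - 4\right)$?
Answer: $0$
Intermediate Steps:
$A{\left(Q \right)} = 0$ ($A{\left(Q \right)} = 0 \cdot 2 = 0$)
$A{\left(2 \right)} \left(-354\right) = 0 \left(-354\right) = 0$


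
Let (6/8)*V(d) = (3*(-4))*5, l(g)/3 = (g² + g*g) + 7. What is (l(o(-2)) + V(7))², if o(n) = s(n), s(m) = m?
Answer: 1225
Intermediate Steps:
o(n) = n
l(g) = 21 + 6*g² (l(g) = 3*((g² + g*g) + 7) = 3*((g² + g²) + 7) = 3*(2*g² + 7) = 3*(7 + 2*g²) = 21 + 6*g²)
V(d) = -80 (V(d) = 4*((3*(-4))*5)/3 = 4*(-12*5)/3 = (4/3)*(-60) = -80)
(l(o(-2)) + V(7))² = ((21 + 6*(-2)²) - 80)² = ((21 + 6*4) - 80)² = ((21 + 24) - 80)² = (45 - 80)² = (-35)² = 1225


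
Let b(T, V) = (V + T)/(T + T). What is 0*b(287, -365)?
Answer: 0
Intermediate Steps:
b(T, V) = (T + V)/(2*T) (b(T, V) = (T + V)/((2*T)) = (T + V)*(1/(2*T)) = (T + V)/(2*T))
0*b(287, -365) = 0*((½)*(287 - 365)/287) = 0*((½)*(1/287)*(-78)) = 0*(-39/287) = 0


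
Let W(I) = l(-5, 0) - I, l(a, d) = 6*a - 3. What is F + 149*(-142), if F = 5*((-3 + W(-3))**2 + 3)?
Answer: -15698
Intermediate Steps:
l(a, d) = -3 + 6*a
W(I) = -33 - I (W(I) = (-3 + 6*(-5)) - I = (-3 - 30) - I = -33 - I)
F = 5460 (F = 5*((-3 + (-33 - 1*(-3)))**2 + 3) = 5*((-3 + (-33 + 3))**2 + 3) = 5*((-3 - 30)**2 + 3) = 5*((-33)**2 + 3) = 5*(1089 + 3) = 5*1092 = 5460)
F + 149*(-142) = 5460 + 149*(-142) = 5460 - 21158 = -15698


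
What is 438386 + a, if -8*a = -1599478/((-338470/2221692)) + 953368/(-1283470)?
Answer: -1725758976095981/1974618595 ≈ -8.7397e+5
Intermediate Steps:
a = -2591404123483651/1974618595 (a = -(-1599478/((-338470/2221692)) + 953368/(-1283470))/8 = -(-1599478/((-338470*1/2221692)) + 953368*(-1/1283470))/8 = -(-1599478/(-15385/100986) - 476684/641735)/8 = -(-1599478*(-100986/15385) - 476684/641735)/8 = -(161524885308/15385 - 476684/641735)/8 = -⅛*20731232987869208/1974618595 = -2591404123483651/1974618595 ≈ -1.3124e+6)
438386 + a = 438386 - 2591404123483651/1974618595 = -1725758976095981/1974618595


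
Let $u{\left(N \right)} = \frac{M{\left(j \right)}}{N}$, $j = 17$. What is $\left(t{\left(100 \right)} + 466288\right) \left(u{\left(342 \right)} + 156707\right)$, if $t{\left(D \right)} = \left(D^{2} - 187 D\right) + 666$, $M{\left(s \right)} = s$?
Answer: $\frac{12279789132997}{171} \approx 7.1812 \cdot 10^{10}$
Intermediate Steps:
$t{\left(D \right)} = 666 + D^{2} - 187 D$
$u{\left(N \right)} = \frac{17}{N}$
$\left(t{\left(100 \right)} + 466288\right) \left(u{\left(342 \right)} + 156707\right) = \left(\left(666 + 100^{2} - 18700\right) + 466288\right) \left(\frac{17}{342} + 156707\right) = \left(\left(666 + 10000 - 18700\right) + 466288\right) \left(17 \cdot \frac{1}{342} + 156707\right) = \left(-8034 + 466288\right) \left(\frac{17}{342} + 156707\right) = 458254 \cdot \frac{53593811}{342} = \frac{12279789132997}{171}$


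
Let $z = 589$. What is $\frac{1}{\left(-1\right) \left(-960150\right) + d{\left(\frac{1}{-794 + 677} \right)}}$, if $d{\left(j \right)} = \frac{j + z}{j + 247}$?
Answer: $\frac{14449}{13873241806} \approx 1.0415 \cdot 10^{-6}$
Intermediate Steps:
$d{\left(j \right)} = \frac{589 + j}{247 + j}$ ($d{\left(j \right)} = \frac{j + 589}{j + 247} = \frac{589 + j}{247 + j}$)
$\frac{1}{\left(-1\right) \left(-960150\right) + d{\left(\frac{1}{-794 + 677} \right)}} = \frac{1}{\left(-1\right) \left(-960150\right) + \frac{589 + \frac{1}{-794 + 677}}{247 + \frac{1}{-794 + 677}}} = \frac{1}{960150 + \frac{589 + \frac{1}{-117}}{247 + \frac{1}{-117}}} = \frac{1}{960150 + \frac{589 - \frac{1}{117}}{247 - \frac{1}{117}}} = \frac{1}{960150 + \frac{1}{\frac{28898}{117}} \cdot \frac{68912}{117}} = \frac{1}{960150 + \frac{117}{28898} \cdot \frac{68912}{117}} = \frac{1}{960150 + \frac{34456}{14449}} = \frac{1}{\frac{13873241806}{14449}} = \frac{14449}{13873241806}$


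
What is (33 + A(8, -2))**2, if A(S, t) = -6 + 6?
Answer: 1089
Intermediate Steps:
A(S, t) = 0
(33 + A(8, -2))**2 = (33 + 0)**2 = 33**2 = 1089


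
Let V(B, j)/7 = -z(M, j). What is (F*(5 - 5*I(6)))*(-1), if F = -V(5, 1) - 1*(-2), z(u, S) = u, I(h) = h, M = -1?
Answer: -125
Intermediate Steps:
V(B, j) = 7 (V(B, j) = 7*(-1*(-1)) = 7*1 = 7)
F = -5 (F = -1*7 - 1*(-2) = -7 + 2 = -5)
(F*(5 - 5*I(6)))*(-1) = -5*(5 - 5*6)*(-1) = -5*(5 - 30)*(-1) = -5*(-25)*(-1) = 125*(-1) = -125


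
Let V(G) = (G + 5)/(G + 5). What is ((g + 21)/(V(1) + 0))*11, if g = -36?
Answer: -165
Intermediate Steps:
V(G) = 1 (V(G) = (5 + G)/(5 + G) = 1)
((g + 21)/(V(1) + 0))*11 = ((-36 + 21)/(1 + 0))*11 = -15/1*11 = -15*1*11 = -15*11 = -165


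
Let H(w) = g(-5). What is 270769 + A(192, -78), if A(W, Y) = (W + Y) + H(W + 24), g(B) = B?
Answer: 270878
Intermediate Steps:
H(w) = -5
A(W, Y) = -5 + W + Y (A(W, Y) = (W + Y) - 5 = -5 + W + Y)
270769 + A(192, -78) = 270769 + (-5 + 192 - 78) = 270769 + 109 = 270878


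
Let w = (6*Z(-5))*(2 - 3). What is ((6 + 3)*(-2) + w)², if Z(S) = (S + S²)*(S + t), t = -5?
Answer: 1397124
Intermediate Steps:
Z(S) = (-5 + S)*(S + S²) (Z(S) = (S + S²)*(S - 5) = (S + S²)*(-5 + S) = (-5 + S)*(S + S²))
w = 1200 (w = (6*(-5*(-5 + (-5)² - 4*(-5))))*(2 - 3) = (6*(-5*(-5 + 25 + 20)))*(-1) = (6*(-5*40))*(-1) = (6*(-200))*(-1) = -1200*(-1) = 1200)
((6 + 3)*(-2) + w)² = ((6 + 3)*(-2) + 1200)² = (9*(-2) + 1200)² = (-18 + 1200)² = 1182² = 1397124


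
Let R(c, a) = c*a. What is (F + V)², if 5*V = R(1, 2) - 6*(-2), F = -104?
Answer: 256036/25 ≈ 10241.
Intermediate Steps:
R(c, a) = a*c
V = 14/5 (V = (2*1 - 6*(-2))/5 = (2 + 12)/5 = (⅕)*14 = 14/5 ≈ 2.8000)
(F + V)² = (-104 + 14/5)² = (-506/5)² = 256036/25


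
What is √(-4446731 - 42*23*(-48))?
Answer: I*√4400363 ≈ 2097.7*I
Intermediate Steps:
√(-4446731 - 42*23*(-48)) = √(-4446731 - 966*(-48)) = √(-4446731 + 46368) = √(-4400363) = I*√4400363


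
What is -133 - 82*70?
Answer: -5873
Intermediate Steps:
-133 - 82*70 = -133 - 5740 = -5873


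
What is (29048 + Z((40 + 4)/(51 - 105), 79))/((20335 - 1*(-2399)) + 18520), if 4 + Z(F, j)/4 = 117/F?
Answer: 156517/226897 ≈ 0.68982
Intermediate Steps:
Z(F, j) = -16 + 468/F (Z(F, j) = -16 + 4*(117/F) = -16 + 468/F)
(29048 + Z((40 + 4)/(51 - 105), 79))/((20335 - 1*(-2399)) + 18520) = (29048 + (-16 + 468/(((40 + 4)/(51 - 105)))))/((20335 - 1*(-2399)) + 18520) = (29048 + (-16 + 468/((44/(-54)))))/((20335 + 2399) + 18520) = (29048 + (-16 + 468/((44*(-1/54)))))/(22734 + 18520) = (29048 + (-16 + 468/(-22/27)))/41254 = (29048 + (-16 + 468*(-27/22)))*(1/41254) = (29048 + (-16 - 6318/11))*(1/41254) = (29048 - 6494/11)*(1/41254) = (313034/11)*(1/41254) = 156517/226897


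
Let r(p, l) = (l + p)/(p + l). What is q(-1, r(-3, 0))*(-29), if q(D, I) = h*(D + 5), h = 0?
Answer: 0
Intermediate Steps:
r(p, l) = 1 (r(p, l) = (l + p)/(l + p) = 1)
q(D, I) = 0 (q(D, I) = 0*(D + 5) = 0*(5 + D) = 0)
q(-1, r(-3, 0))*(-29) = 0*(-29) = 0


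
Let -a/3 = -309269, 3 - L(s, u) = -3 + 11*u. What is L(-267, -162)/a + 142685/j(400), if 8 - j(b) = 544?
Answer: -44127727809/165768184 ≈ -266.20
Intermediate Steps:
L(s, u) = 6 - 11*u (L(s, u) = 3 - (-3 + 11*u) = 3 + (3 - 11*u) = 6 - 11*u)
j(b) = -536 (j(b) = 8 - 1*544 = 8 - 544 = -536)
a = 927807 (a = -3*(-309269) = 927807)
L(-267, -162)/a + 142685/j(400) = (6 - 11*(-162))/927807 + 142685/(-536) = (6 + 1782)*(1/927807) + 142685*(-1/536) = 1788*(1/927807) - 142685/536 = 596/309269 - 142685/536 = -44127727809/165768184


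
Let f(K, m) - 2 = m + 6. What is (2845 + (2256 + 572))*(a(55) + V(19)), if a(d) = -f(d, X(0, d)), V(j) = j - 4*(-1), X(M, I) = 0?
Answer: 85095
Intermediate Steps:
V(j) = 4 + j (V(j) = j + 4 = 4 + j)
f(K, m) = 8 + m (f(K, m) = 2 + (m + 6) = 2 + (6 + m) = 8 + m)
a(d) = -8 (a(d) = -(8 + 0) = -1*8 = -8)
(2845 + (2256 + 572))*(a(55) + V(19)) = (2845 + (2256 + 572))*(-8 + (4 + 19)) = (2845 + 2828)*(-8 + 23) = 5673*15 = 85095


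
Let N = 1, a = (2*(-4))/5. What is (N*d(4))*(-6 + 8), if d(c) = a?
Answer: -16/5 ≈ -3.2000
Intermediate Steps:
a = -8/5 (a = -8*1/5 = -8/5 ≈ -1.6000)
d(c) = -8/5
(N*d(4))*(-6 + 8) = (1*(-8/5))*(-6 + 8) = -8/5*2 = -16/5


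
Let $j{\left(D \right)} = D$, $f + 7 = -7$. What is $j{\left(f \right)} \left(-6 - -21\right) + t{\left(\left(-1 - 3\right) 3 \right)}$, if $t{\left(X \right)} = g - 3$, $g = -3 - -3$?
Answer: $-213$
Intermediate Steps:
$f = -14$ ($f = -7 - 7 = -14$)
$g = 0$ ($g = -3 + 3 = 0$)
$t{\left(X \right)} = -3$ ($t{\left(X \right)} = 0 - 3 = -3$)
$j{\left(f \right)} \left(-6 - -21\right) + t{\left(\left(-1 - 3\right) 3 \right)} = - 14 \left(-6 - -21\right) - 3 = - 14 \left(-6 + 21\right) - 3 = \left(-14\right) 15 - 3 = -210 - 3 = -213$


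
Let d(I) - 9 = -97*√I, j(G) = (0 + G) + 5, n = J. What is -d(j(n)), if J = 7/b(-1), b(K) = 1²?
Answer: -9 + 194*√3 ≈ 327.02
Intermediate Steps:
b(K) = 1
J = 7 (J = 7/1 = 7*1 = 7)
n = 7
j(G) = 5 + G (j(G) = G + 5 = 5 + G)
d(I) = 9 - 97*√I
-d(j(n)) = -(9 - 97*√(5 + 7)) = -(9 - 194*√3) = -9 + 194*√3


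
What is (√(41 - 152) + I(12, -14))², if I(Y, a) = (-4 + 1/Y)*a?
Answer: 104245/36 + 329*I*√111/3 ≈ 2895.7 + 1155.4*I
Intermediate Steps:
I(Y, a) = a*(-4 + 1/Y)
(√(41 - 152) + I(12, -14))² = (√(41 - 152) + (-4*(-14) - 14/12))² = (√(-111) + (56 - 14*1/12))² = (I*√111 + (56 - 7/6))² = (I*√111 + 329/6)² = (329/6 + I*√111)²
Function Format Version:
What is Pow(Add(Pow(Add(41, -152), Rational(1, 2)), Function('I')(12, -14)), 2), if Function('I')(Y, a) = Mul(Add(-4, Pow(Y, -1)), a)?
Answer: Add(Rational(104245, 36), Mul(Rational(329, 3), I, Pow(111, Rational(1, 2)))) ≈ Add(2895.7, Mul(1155.4, I))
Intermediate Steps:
Function('I')(Y, a) = Mul(a, Add(-4, Pow(Y, -1)))
Pow(Add(Pow(Add(41, -152), Rational(1, 2)), Function('I')(12, -14)), 2) = Pow(Add(Pow(Add(41, -152), Rational(1, 2)), Add(Mul(-4, -14), Mul(-14, Pow(12, -1)))), 2) = Pow(Add(Pow(-111, Rational(1, 2)), Add(56, Mul(-14, Rational(1, 12)))), 2) = Pow(Add(Mul(I, Pow(111, Rational(1, 2))), Add(56, Rational(-7, 6))), 2) = Pow(Add(Mul(I, Pow(111, Rational(1, 2))), Rational(329, 6)), 2) = Pow(Add(Rational(329, 6), Mul(I, Pow(111, Rational(1, 2)))), 2)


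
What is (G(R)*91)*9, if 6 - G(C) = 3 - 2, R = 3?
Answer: 4095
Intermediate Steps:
G(C) = 5 (G(C) = 6 - (3 - 2) = 6 - 1*1 = 6 - 1 = 5)
(G(R)*91)*9 = (5*91)*9 = 455*9 = 4095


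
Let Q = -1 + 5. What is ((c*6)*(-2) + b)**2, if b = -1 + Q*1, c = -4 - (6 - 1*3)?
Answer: 7569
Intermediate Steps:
c = -7 (c = -4 - (6 - 3) = -4 - 1*3 = -4 - 3 = -7)
Q = 4
b = 3 (b = -1 + 4*1 = -1 + 4 = 3)
((c*6)*(-2) + b)**2 = (-7*6*(-2) + 3)**2 = (-42*(-2) + 3)**2 = (84 + 3)**2 = 87**2 = 7569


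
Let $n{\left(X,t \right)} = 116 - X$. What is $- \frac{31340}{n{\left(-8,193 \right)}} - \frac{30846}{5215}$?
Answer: $- \frac{41815751}{161665} \approx -258.66$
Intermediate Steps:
$- \frac{31340}{n{\left(-8,193 \right)}} - \frac{30846}{5215} = - \frac{31340}{116 - -8} - \frac{30846}{5215} = - \frac{31340}{116 + 8} - \frac{30846}{5215} = - \frac{31340}{124} - \frac{30846}{5215} = \left(-31340\right) \frac{1}{124} - \frac{30846}{5215} = - \frac{7835}{31} - \frac{30846}{5215} = - \frac{41815751}{161665}$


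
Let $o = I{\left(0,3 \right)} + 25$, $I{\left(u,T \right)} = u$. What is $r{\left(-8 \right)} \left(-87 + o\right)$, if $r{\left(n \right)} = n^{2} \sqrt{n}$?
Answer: $- 7936 i \sqrt{2} \approx - 11223.0 i$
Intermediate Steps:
$r{\left(n \right)} = n^{\frac{5}{2}}$
$o = 25$ ($o = 0 + 25 = 25$)
$r{\left(-8 \right)} \left(-87 + o\right) = \left(-8\right)^{\frac{5}{2}} \left(-87 + 25\right) = 128 i \sqrt{2} \left(-62\right) = - 7936 i \sqrt{2}$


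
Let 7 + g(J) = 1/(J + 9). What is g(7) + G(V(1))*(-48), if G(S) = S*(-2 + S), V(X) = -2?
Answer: -6255/16 ≈ -390.94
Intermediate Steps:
g(J) = -7 + 1/(9 + J) (g(J) = -7 + 1/(J + 9) = -7 + 1/(9 + J))
g(7) + G(V(1))*(-48) = (-62 - 7*7)/(9 + 7) - 2*(-2 - 2)*(-48) = (-62 - 49)/16 - 2*(-4)*(-48) = (1/16)*(-111) + 8*(-48) = -111/16 - 384 = -6255/16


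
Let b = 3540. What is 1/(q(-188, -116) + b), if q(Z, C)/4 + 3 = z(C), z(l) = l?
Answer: 1/3064 ≈ 0.00032637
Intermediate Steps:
q(Z, C) = -12 + 4*C
1/(q(-188, -116) + b) = 1/((-12 + 4*(-116)) + 3540) = 1/((-12 - 464) + 3540) = 1/(-476 + 3540) = 1/3064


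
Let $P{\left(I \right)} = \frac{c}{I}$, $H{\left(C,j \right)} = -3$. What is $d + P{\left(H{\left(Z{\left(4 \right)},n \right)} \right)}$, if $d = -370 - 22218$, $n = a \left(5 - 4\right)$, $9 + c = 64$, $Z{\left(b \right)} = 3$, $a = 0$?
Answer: $- \frac{67819}{3} \approx -22606.0$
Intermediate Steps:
$c = 55$ ($c = -9 + 64 = 55$)
$n = 0$ ($n = 0 \left(5 - 4\right) = 0 \cdot 1 = 0$)
$d = -22588$
$P{\left(I \right)} = \frac{55}{I}$
$d + P{\left(H{\left(Z{\left(4 \right)},n \right)} \right)} = -22588 + \frac{55}{-3} = -22588 + 55 \left(- \frac{1}{3}\right) = -22588 - \frac{55}{3} = - \frac{67819}{3}$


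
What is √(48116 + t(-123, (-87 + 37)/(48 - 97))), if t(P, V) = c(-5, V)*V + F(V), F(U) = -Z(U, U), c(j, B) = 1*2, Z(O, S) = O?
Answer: √2357734/7 ≈ 219.36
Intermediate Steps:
c(j, B) = 2
F(U) = -U
t(P, V) = V (t(P, V) = 2*V - V = V)
√(48116 + t(-123, (-87 + 37)/(48 - 97))) = √(48116 + (-87 + 37)/(48 - 97)) = √(48116 - 50/(-49)) = √(48116 - 50*(-1/49)) = √(48116 + 50/49) = √(2357734/49) = √2357734/7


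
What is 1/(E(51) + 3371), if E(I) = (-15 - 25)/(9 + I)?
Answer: 3/10111 ≈ 0.00029671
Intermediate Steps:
E(I) = -40/(9 + I)
1/(E(51) + 3371) = 1/(-40/(9 + 51) + 3371) = 1/(-40/60 + 3371) = 1/(-40*1/60 + 3371) = 1/(-2/3 + 3371) = 1/(10111/3) = 3/10111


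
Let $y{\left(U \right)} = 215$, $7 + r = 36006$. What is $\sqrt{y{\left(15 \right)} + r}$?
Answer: $\sqrt{36214} \approx 190.3$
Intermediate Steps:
$r = 35999$ ($r = -7 + 36006 = 35999$)
$\sqrt{y{\left(15 \right)} + r} = \sqrt{215 + 35999} = \sqrt{36214}$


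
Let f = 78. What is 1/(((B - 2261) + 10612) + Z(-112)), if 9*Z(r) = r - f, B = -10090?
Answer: -9/15841 ≈ -0.00056815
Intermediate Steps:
Z(r) = -26/3 + r/9 (Z(r) = (r - 1*78)/9 = (r - 78)/9 = (-78 + r)/9 = -26/3 + r/9)
1/(((B - 2261) + 10612) + Z(-112)) = 1/(((-10090 - 2261) + 10612) + (-26/3 + (⅑)*(-112))) = 1/((-12351 + 10612) + (-26/3 - 112/9)) = 1/(-1739 - 190/9) = 1/(-15841/9) = -9/15841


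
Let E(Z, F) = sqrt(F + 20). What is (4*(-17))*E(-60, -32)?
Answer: -136*I*sqrt(3) ≈ -235.56*I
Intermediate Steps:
E(Z, F) = sqrt(20 + F)
(4*(-17))*E(-60, -32) = (4*(-17))*sqrt(20 - 32) = -136*I*sqrt(3)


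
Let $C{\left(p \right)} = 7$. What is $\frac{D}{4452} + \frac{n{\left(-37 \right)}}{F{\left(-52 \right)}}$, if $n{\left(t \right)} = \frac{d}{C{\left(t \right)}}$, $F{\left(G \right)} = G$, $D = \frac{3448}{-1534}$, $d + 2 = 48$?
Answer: $- \frac{216625}{1707342} \approx -0.12688$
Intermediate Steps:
$d = 46$ ($d = -2 + 48 = 46$)
$D = - \frac{1724}{767}$ ($D = 3448 \left(- \frac{1}{1534}\right) = - \frac{1724}{767} \approx -2.2477$)
$n{\left(t \right)} = \frac{46}{7}$
$\frac{D}{4452} + \frac{n{\left(-37 \right)}}{F{\left(-52 \right)}} = - \frac{1724}{767 \cdot 4452} + \frac{46}{7 \left(-52\right)} = \left(- \frac{1724}{767}\right) \frac{1}{4452} + \frac{46}{7} \left(- \frac{1}{52}\right) = - \frac{431}{853671} - \frac{23}{182} = - \frac{216625}{1707342}$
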